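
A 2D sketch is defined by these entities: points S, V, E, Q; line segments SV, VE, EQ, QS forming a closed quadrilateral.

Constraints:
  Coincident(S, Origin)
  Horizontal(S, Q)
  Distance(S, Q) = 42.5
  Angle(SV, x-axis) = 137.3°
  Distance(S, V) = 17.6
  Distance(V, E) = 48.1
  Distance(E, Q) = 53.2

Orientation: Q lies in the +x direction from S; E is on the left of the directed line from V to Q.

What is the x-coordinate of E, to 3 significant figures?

19.1

Checks: |VE| = 48.10 ✓; |EQ| = 53.20 ✓.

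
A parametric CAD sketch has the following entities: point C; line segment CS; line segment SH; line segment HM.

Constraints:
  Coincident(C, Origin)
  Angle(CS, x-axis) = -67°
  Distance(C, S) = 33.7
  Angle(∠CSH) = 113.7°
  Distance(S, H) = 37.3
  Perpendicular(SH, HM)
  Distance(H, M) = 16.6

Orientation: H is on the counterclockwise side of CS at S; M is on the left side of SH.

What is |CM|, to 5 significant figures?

52.807

∠CSH = 113.7°, so SH runs at -67.0° + (180° − 113.7°) = -0.70000° from the x-axis; with |SH| = 37.3, H = S + 37.3·(cos -0.70000°, sin -0.70000°) = (50.465, -31.477). SH is perpendicular to HM; with |HM| = 16.6 on the left of SH, M = H + 16.6·(0.012217, 0.99993) = (50.668, -14.878). Then |CM| = |M − C| = 52.807.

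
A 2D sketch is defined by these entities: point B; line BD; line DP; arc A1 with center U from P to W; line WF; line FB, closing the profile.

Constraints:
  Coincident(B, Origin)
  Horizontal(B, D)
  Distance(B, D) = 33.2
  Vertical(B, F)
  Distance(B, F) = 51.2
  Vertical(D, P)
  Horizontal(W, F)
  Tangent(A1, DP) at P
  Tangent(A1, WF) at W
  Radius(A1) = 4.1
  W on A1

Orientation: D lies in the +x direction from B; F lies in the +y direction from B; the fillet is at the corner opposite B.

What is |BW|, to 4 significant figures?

58.89

The virtual corner opposite B is at (33.20, 51.20). A1 meets DP tangentially, so UP is at right angles to DP and tangency of A1 to WF means the radius UW is perpendicular to WF, with radius 4.1, so the center U sits 4.1 in from both sides at U = (29.10, 47.10). That places the tangent points at P = (33.20, 47.10) on DP and W = (29.10, 51.20) on WF. Then |BW| = |W − B| = 58.89.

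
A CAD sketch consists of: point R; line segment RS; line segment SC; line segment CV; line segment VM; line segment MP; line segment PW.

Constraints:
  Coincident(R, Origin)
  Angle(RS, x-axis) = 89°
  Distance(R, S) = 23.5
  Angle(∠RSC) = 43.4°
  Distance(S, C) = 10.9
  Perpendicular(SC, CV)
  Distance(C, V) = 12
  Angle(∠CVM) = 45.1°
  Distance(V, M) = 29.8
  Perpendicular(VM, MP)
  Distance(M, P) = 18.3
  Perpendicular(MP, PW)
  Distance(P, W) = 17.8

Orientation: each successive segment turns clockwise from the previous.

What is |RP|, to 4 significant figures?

40.76

R is at the origin; RS runs at 89.0° with length 23.5, so S = (0.4101, 23.50). ∠RSC = 43.4° gives SC at -47.60° from the x-axis; with |SC| = 10.9, C = (7.760, 15.45). SC is perpendicular to CV, so CV runs at -137.6°; with |CV| = 12.0, V = (-1.101, 7.356). ∠CVM = 45.1° gives VM at 87.50° from the x-axis; with |VM| = 29.8, M = (0.1984, 37.13). VM ⟂ MP, so MP runs at -2.500°; with |MP| = 18.3, P = (18.48, 36.33). Then |RP| = |P − R| = 40.76.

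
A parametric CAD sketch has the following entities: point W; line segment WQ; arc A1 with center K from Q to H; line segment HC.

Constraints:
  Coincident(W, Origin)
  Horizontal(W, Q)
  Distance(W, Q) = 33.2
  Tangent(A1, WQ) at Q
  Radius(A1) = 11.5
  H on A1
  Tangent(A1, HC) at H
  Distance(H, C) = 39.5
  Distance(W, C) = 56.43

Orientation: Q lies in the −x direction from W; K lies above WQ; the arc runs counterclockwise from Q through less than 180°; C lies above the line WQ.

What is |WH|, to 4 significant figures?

24.78

Checks: W = (0.00, 0.00) ✓; W.y = 0.00, Q.y = 0.00 ✓; |KH| = 11.50 ✓; ∠(KH, HC) = 90.00° ✓; |HC| = 39.50 ✓; |WC| = 56.43 ✓.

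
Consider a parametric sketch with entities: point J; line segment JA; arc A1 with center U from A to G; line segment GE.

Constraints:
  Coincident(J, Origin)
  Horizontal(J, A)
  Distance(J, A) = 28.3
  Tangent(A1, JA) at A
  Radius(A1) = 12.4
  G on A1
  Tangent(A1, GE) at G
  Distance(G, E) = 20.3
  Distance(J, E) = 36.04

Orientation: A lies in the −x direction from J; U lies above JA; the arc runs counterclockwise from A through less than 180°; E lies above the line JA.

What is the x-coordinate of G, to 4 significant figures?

-15.90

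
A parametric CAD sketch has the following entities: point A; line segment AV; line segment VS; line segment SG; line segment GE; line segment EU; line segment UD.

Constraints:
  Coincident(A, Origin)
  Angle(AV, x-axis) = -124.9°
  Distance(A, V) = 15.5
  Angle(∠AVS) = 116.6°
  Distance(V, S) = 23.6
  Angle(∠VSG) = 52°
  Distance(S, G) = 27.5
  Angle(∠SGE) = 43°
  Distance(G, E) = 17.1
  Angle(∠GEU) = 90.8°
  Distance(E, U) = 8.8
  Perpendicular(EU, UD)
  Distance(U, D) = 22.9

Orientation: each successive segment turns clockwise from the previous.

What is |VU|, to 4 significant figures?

14.43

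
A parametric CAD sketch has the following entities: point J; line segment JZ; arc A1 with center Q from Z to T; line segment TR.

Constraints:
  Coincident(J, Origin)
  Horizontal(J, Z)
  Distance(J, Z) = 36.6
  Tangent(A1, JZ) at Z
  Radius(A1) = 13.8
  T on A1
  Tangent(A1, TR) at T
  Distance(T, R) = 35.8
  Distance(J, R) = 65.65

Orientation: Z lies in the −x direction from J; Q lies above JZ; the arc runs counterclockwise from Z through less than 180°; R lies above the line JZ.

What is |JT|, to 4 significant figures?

31.35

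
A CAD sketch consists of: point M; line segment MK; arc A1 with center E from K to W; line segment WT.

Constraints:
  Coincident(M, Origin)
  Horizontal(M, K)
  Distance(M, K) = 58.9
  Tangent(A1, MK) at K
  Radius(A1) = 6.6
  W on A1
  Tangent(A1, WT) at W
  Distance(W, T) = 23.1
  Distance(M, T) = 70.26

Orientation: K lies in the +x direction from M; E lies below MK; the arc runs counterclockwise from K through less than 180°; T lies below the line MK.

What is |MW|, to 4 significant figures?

53.87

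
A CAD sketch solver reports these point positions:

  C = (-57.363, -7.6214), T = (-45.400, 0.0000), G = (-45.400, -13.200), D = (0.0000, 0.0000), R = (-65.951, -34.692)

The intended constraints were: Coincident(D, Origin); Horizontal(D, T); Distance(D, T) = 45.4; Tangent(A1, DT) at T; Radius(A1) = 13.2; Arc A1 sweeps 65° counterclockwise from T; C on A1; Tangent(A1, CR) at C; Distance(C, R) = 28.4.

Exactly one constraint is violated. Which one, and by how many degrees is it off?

Tangent(A1, CR) at C — off by 7.40°.

D = (0.00, 0.00) ✓; D.y = 0.00, T.y = 0.00 ✓; |DT| = 45.40 ✓; ∠(GT, TD) = 90.00° ✓; |GT| = 13.20 ✓; bearing(G→C) − bearing(G→T) = 65.00° ✓; |GC| = 13.20 ✓; ∠(GC, CR) = 82.60° ✗; |CR| = 28.40 ✓.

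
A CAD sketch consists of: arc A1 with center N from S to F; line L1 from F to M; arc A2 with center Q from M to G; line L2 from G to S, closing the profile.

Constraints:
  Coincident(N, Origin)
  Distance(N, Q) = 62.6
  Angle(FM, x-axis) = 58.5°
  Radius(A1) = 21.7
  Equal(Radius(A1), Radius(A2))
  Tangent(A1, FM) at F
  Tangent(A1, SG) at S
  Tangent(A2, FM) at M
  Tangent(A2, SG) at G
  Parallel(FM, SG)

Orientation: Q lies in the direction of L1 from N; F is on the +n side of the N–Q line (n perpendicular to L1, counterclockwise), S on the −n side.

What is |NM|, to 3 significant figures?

66.3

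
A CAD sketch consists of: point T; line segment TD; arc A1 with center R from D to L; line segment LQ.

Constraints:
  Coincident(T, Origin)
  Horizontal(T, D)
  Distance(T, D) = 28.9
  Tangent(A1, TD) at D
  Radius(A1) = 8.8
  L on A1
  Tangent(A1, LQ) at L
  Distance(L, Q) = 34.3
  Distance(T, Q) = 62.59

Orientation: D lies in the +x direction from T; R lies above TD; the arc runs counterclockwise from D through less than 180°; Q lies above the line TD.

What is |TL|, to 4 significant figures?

37.34

T is at the origin; TD is horizontal with |TD| = 28.9 and D on the +x side, so D = (28.90, 0.000). Since A1 is tangent to TD there, RD ⟂ TD, so R = D + (0, 8.8) = (28.90, 8.800). Since RL ⟂ LQ (tangency), |RQ| = √(8.8² + 34.3²) = 35.41 regardless of where L sits on A1. So Q lies on both circle(T, 62.59) and circle(R, 35.41); the above-TD intersection is Q = (50.69, 36.71). L is the foot of the tangent from Q: L = (36.96, 5.277).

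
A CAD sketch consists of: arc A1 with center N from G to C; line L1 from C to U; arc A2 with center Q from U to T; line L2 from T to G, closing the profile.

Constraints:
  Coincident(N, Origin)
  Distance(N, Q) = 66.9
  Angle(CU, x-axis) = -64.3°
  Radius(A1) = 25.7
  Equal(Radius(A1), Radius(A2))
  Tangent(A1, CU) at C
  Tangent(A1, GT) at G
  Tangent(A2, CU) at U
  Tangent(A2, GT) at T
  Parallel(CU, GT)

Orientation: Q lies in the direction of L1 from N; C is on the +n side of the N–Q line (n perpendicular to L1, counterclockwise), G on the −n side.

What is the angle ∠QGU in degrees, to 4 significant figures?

16.52°

The slot axis is L1's direction at -64.3°, so u = (cos -64.3°, sin -64.3°) = (0.4337, -0.9011) and n = (−sin -64.3°, cos -64.3°) = (0.9011, 0.4337). N is at the origin and Q lies 66.9 along u from N, so Q = 66.9·u = (29.01, -60.28). Tangency of A1 to both parallel lines with radius 25.7 puts C and G at N ± 25.7·n: C = (23.16, 11.15), G = (-23.16, -11.15). Equal radii place U and T the same way about Q: U = Q + 25.7·n = (52.17, -49.14), T = Q − 25.7·n = (5.854, -71.43). Then cos ∠QGU = GQ·GU / (|GQ||GU|), giving 16.52°.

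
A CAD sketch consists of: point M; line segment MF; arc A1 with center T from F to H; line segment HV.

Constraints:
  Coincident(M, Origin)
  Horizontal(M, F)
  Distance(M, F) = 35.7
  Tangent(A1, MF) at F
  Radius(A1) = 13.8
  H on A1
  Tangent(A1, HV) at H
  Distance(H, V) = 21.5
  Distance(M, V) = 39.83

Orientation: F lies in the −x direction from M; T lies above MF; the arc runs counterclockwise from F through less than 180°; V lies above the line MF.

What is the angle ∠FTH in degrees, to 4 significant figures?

85.80°

M is at the origin; MF is horizontal with |MF| = 35.7 and F on the −x side, so F = (-35.70, 0.000). Since A1 is tangent to MF there, TF ⟂ MF, so T = F + (0, 13.8) = (-35.70, 13.80). Since TH ⟂ HV (tangency), |TV| = √(13.8² + 21.5²) = 25.55 regardless of where H sits on A1. So V lies on both circle(M, 39.83) and circle(T, 25.55); the above-MF intersection is V = (-20.36, 34.23). H is the foot of the tangent from V: H = (-21.94, 12.79).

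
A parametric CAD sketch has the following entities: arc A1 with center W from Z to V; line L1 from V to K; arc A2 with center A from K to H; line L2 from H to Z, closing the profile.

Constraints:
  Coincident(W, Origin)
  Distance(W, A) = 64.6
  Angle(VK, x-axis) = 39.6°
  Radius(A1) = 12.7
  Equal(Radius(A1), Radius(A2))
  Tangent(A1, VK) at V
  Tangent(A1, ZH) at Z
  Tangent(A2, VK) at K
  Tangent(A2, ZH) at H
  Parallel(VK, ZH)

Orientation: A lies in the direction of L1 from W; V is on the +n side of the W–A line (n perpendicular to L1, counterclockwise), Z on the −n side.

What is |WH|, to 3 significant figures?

65.8

The slot axis is L1's direction at 39.6°, so u = (cos 39.6°, sin 39.6°) = (0.771, 0.637) and n = (−sin 39.6°, cos 39.6°) = (-0.637, 0.771). W is at the origin and A lies 64.6 along u from W, so A = 64.6·u = (49.8, 41.2). Tangency of A1 to both parallel lines with radius 12.7 puts V and Z at W ± 12.7·n: V = (-8.10, 9.79), Z = (8.10, -9.79). Equal radii place K and H the same way about A: K = A + 12.7·n = (41.7, 51.0), H = A − 12.7·n = (57.9, 31.4). Then |WH| = |H − W| = 65.8.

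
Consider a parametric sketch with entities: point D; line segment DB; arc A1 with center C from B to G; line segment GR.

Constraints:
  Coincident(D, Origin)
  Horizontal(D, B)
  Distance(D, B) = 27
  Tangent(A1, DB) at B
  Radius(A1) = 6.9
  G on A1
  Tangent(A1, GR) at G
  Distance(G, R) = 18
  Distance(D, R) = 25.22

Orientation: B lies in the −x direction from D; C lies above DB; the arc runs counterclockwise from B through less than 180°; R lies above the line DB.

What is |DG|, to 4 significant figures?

21.05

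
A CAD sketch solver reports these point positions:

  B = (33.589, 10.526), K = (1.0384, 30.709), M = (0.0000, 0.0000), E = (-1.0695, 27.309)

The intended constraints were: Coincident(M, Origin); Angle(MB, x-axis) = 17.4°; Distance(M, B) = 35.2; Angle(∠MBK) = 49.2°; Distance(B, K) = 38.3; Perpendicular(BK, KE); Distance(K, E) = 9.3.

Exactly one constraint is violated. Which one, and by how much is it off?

Distance(K, E) = 9.3 — off by 5.30.

M = (0.00, 0.00) ✓; MB at 17.40° ✓; |MB| = 35.20 ✓; ∠MBK = 49.20° ✓; |BK| = 38.30 ✓; ∠(BK, KE) = 90.00° ✓; |KE| = 4.000 ✗.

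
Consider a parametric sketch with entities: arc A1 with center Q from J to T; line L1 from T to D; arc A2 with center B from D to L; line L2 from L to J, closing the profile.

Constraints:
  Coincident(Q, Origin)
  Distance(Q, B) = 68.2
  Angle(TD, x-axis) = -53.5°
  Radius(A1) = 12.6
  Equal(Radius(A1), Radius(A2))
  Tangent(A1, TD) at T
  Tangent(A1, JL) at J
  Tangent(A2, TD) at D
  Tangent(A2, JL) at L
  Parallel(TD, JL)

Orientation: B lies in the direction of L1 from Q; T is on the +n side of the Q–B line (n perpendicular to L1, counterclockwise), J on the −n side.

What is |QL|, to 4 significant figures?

69.35

The slot axis is L1's direction at -53.5°, so u = (cos -53.5°, sin -53.5°) = (0.5948, -0.8039) and n = (−sin -53.5°, cos -53.5°) = (0.8039, 0.5948). Q is at the origin and B lies 68.2 along u from Q, so B = 68.2·u = (40.57, -54.82). Tangency of A1 to both parallel lines with radius 12.6 puts T and J at Q ± 12.6·n: T = (10.13, 7.495), J = (-10.13, -7.495). Equal radii place D and L the same way about B: D = B + 12.6·n = (50.70, -47.33), L = B − 12.6·n = (30.44, -62.32). Then |QL| = |L − Q| = 69.35.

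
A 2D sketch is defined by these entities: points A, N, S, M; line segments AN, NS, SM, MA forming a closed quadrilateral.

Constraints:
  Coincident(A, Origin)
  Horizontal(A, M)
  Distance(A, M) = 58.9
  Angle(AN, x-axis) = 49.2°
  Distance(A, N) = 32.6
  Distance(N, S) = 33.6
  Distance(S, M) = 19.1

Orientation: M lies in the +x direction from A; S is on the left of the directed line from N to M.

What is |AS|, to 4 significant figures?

57.42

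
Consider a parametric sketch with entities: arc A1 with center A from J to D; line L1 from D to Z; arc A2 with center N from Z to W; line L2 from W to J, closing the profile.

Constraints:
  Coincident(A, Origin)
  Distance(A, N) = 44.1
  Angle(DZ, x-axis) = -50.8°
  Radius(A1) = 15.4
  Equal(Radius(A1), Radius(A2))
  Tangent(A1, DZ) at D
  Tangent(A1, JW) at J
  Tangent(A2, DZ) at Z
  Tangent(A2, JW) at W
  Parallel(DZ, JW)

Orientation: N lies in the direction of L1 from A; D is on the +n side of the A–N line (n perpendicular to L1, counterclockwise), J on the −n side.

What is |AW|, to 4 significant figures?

46.71

The slot axis is L1's direction at -50.8°, so u = (cos -50.8°, sin -50.8°) = (0.6320, -0.7749) and n = (−sin -50.8°, cos -50.8°) = (0.7749, 0.6320). A is at the origin and N lies 44.1 along u from A, so N = 44.1·u = (27.87, -34.18). Tangency of A1 to both parallel lines with radius 15.4 puts D and J at A ± 15.4·n: D = (11.93, 9.733), J = (-11.93, -9.733). Equal radii place Z and W the same way about N: Z = N + 15.4·n = (39.81, -24.44), W = N − 15.4·n = (15.94, -43.91). Then |AW| = |W − A| = 46.71.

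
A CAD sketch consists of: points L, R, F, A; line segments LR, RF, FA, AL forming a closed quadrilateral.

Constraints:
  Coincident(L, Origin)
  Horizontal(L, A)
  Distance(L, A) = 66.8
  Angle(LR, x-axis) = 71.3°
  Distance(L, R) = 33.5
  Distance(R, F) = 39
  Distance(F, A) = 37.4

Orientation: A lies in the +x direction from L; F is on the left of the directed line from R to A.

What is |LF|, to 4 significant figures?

59.81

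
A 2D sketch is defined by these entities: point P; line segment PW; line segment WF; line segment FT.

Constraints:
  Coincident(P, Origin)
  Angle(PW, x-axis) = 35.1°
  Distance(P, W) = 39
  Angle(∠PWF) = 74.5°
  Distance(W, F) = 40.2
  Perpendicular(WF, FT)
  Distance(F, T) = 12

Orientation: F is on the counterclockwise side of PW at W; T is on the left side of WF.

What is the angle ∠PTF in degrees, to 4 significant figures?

130.7°

∠PWF = 74.5°, so WF runs at 35.1° + (180° − 74.5°) = 140.6° from the x-axis; with |WF| = 40.2, F = W + 40.2·(cos 140.6°, sin 140.6°) = (0.8439, 47.94). WF ⟂ FT; with |FT| = 12.0 on the left of WF, T = F + 12.0·(-0.6347, -0.7727) = (-6.773, 38.67). Then cos ∠PTF = TP·TF / (|TP||TF|), giving 130.7°.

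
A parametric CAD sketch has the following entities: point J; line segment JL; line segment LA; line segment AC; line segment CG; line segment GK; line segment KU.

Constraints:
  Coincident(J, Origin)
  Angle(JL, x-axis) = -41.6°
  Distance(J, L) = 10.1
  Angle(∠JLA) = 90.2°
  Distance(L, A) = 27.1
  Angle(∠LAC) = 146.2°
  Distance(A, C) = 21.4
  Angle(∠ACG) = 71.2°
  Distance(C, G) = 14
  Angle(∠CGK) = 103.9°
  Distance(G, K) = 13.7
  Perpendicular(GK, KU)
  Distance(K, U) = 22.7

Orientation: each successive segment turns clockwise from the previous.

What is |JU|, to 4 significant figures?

40.57

J is at the origin; JL runs at -41.6° with length 10.1, so L = (7.553, -6.706). ∠JLA = 90.2° gives LA at -131.4° from the x-axis; with |LA| = 27.1, A = (-10.37, -27.03). ∠LAC = 146.2° gives AC at -165.2° from the x-axis; with |AC| = 21.4, C = (-31.06, -32.50). ∠ACG = 71.2° gives CG at 86.00° from the x-axis; with |CG| = 14.0, G = (-30.08, -18.53). ∠CGK = 103.9° gives GK at 9.900° from the x-axis; with |GK| = 13.7, K = (-16.59, -16.18). GK is perpendicular to KU, so KU runs at -80.10°; with |KU| = 22.7, U = (-12.68, -38.54). Then |JU| = |U − J| = 40.57.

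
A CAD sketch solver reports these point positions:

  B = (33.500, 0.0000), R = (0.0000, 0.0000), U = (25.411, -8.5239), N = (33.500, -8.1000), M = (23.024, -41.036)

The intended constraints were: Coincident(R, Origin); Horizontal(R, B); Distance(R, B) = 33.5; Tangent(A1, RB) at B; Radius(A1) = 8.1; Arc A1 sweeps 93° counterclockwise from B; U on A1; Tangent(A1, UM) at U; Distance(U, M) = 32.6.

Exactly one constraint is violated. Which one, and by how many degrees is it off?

Tangent(A1, UM) at U — off by 7.20°.

R = (0.00, 0.00) ✓; R.y = 0.00, B.y = 0.00 ✓; |RB| = 33.50 ✓; ∠(NB, BR) = 90.00° ✓; |NB| = 8.100 ✓; bearing(N→U) − bearing(N→B) = 93.00° ✓; |NU| = 8.100 ✓; ∠(NU, UM) = 97.20° ✗; |UM| = 32.60 ✓.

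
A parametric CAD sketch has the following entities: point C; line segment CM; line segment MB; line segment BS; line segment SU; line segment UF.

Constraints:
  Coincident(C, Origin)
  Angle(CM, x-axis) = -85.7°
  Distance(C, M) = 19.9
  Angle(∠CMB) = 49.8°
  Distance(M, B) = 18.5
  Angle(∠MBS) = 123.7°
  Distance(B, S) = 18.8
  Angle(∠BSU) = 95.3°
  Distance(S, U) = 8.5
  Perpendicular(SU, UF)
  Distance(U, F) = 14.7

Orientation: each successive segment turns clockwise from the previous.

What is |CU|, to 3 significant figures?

11.1

C is at the origin; CM runs at -85.7° with length 19.9, so M = (1.49, -19.8). ∠CMB = 49.8° gives MB at 144° from the x-axis; with |MB| = 18.5, B = (-13.5, -9.00). ∠MBS = 123.7° gives BS at 87.8° from the x-axis; with |BS| = 18.8, S = (-12.8, 9.79). ∠BSU = 95.3° gives SU at 3.10° from the x-axis; with |SU| = 8.5, U = (-4.28, 10.2). Then |CU| = |U − C| = 11.1.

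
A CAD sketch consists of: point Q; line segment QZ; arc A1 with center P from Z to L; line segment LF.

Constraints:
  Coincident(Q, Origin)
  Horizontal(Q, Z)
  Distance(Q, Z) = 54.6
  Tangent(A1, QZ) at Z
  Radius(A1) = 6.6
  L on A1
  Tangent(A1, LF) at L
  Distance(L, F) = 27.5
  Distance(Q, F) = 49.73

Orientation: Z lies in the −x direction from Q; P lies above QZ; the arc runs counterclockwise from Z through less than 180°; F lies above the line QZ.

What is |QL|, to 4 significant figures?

48.57

Checks: |PL| = 6.600 ✓; ∠(PL, LF) = 90.00° ✓; |LF| = 27.50 ✓; |QF| = 49.73 ✓.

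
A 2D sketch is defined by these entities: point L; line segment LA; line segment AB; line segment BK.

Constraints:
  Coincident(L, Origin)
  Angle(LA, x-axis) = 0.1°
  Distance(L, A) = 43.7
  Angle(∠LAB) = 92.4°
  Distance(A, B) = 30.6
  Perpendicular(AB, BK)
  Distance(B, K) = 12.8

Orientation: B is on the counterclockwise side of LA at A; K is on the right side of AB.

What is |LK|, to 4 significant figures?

65.11

∠LAB = 92.4°, so AB runs at 0.1° + (180° − 92.4°) = 87.70° from the x-axis; with |AB| = 30.6, B = A + 30.6·(cos 87.70°, sin 87.70°) = (44.93, 30.65). AB ⟂ BK; with |BK| = 12.8 on the right of AB, K = B + 12.8·(0.9992, -0.04013) = (57.72, 30.14). Then |LK| = |K − L| = 65.11.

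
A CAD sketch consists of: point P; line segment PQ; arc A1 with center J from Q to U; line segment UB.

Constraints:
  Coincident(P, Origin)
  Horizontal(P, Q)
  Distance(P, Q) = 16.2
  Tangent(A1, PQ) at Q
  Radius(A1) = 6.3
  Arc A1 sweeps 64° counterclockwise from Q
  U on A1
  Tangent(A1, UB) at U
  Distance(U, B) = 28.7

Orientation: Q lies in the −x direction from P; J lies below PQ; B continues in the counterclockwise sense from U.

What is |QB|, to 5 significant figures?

34.544

P is at the origin; PQ is horizontal with |PQ| = 16.2 and Q on the −x side, so Q = (-16.200, 0.0000). Tangency of A1 to PQ means the radius JQ is perpendicular to PQ, so J = Q + (0, -6.3) = (-16.200, -6.3000). On A1, Q sits at bearing 90° from J; a 64° counterclockwise sweep puts U at bearing 154°, so U = J + 6.3·(cos 154°, sin 154°) = (-21.862, -3.5383). Tangency of A1 to UB means the radius JU is perpendicular to UB, so UB runs along (−sin 154°, cos 154°); with |UB| = 28.7, B = (-34.444, -29.334). Then |QB| = |B − Q| = 34.544.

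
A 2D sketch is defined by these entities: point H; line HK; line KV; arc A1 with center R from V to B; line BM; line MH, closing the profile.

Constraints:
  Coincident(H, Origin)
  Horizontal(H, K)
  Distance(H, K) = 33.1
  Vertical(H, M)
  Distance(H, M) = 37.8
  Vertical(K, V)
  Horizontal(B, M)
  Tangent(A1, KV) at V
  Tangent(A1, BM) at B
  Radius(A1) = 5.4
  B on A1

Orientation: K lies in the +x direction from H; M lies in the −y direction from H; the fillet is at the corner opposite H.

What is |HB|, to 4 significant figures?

46.86

H is at the origin; HK is horizontal with |HK| = 33.1 and K on the +x side, so K = (33.10, 0.000). HM is vertical with |HM| = 37.8 and M on the −y side, so M = (0.000, -37.80). The virtual corner opposite H is at (33.10, -37.80). The tangent condition forces RV to be normal to KV and the tangent condition forces RB to be normal to BM, with radius 5.4, so the center R sits 5.4 in from both sides at R = (27.70, -32.40). That places the tangent points at V = (33.10, -32.40) on KV and B = (27.70, -37.80) on BM. Then |HB| = |B − H| = 46.86.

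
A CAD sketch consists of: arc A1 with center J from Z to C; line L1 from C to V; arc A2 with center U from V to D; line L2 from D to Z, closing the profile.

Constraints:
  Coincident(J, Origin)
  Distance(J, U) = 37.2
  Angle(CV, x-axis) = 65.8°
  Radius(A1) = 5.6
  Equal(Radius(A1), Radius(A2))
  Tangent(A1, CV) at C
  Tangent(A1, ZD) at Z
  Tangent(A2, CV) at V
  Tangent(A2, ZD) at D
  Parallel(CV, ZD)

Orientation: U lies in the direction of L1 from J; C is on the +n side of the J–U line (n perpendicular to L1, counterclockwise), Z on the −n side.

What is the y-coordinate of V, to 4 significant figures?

36.23

Tangency of A1 to both parallel lines with radius 5.6 puts C and Z at J ± 5.6·n: C = (-5.108, 2.296), Z = (5.108, -2.296). Equal radii place V and D the same way about U: V = U + 5.6·n = (10.14, 36.23), D = U − 5.6·n = (20.36, 31.64). So V.y = 36.23.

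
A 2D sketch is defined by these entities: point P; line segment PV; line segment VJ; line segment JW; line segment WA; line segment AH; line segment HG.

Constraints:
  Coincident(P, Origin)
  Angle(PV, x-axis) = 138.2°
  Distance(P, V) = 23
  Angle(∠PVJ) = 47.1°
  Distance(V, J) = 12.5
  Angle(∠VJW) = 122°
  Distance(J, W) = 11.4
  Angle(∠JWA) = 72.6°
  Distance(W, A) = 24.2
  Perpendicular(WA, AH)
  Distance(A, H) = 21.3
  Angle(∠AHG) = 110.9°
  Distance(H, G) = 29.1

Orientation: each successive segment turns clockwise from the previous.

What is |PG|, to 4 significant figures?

38.65

WA is perpendicular to AH, so AH runs at 109.9°; with |AH| = 21.3, H = (-27.80, 19.21). ∠AHG = 110.9° gives HG at 40.80° from the x-axis; with |HG| = 29.1, G = (-5.768, 38.22). Then |PG| = |G − P| = 38.65.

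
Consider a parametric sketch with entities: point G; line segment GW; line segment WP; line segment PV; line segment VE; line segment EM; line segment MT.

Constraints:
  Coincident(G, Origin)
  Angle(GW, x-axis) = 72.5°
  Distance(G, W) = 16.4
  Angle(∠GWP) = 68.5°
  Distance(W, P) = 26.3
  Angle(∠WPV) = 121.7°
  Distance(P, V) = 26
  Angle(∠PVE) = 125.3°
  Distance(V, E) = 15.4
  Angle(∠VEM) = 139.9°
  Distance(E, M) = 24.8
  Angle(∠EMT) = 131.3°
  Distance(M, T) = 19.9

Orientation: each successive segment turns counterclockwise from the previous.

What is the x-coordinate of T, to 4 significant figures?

14.36

∠VEM = 139.9° gives EM at -22.90° from the x-axis; with |EM| = 24.8, M = (-3.553, -32.59). ∠EMT = 131.3° gives MT at 25.80° from the x-axis; with |MT| = 19.9, T = (14.36, -23.92). So T.x = 14.36.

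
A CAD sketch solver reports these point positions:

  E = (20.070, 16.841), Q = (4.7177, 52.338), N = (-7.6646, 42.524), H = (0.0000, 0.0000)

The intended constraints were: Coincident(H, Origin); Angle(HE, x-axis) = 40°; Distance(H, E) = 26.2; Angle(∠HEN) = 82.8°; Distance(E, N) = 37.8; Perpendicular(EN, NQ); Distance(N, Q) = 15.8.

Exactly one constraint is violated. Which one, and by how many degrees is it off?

Perpendicular(EN, NQ) — off by 8.80°.

H = (0.00, 0.00) ✓; HE at 40.00° ✓; |HE| = 26.20 ✓; ∠HEN = 82.80° ✓; |EN| = 37.80 ✓; ∠(EN, NQ) = 98.80° ✗; |NQ| = 15.80 ✓.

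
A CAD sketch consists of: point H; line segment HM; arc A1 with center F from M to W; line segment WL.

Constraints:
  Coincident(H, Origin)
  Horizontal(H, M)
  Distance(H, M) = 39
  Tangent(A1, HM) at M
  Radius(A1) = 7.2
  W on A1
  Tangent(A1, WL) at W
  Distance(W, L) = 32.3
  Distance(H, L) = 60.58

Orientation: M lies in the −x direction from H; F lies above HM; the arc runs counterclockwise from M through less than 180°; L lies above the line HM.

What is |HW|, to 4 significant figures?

34.01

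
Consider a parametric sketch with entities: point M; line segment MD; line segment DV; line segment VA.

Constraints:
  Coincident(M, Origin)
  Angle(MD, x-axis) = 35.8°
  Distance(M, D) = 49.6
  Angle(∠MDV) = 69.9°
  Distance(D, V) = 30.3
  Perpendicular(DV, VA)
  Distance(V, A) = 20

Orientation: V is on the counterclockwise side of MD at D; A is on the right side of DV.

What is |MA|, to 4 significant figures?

67.89

M is at the origin; MD runs at 35.8° with length 49.6, so D = 49.6·(cos 35.8°, sin 35.8°) = (40.23, 29.01). ∠MDV = 69.9°, so DV runs at 35.8° + (180° − 69.9°) = 145.9° from the x-axis; with |DV| = 30.3, V = D + 30.3·(cos 145.9°, sin 145.9°) = (15.14, 46.00). DV ⟂ VA; with |VA| = 20.0 on the right of DV, A = V + 20.0·(0.5606, 0.8281) = (26.35, 62.56). Then |MA| = |A − M| = 67.89.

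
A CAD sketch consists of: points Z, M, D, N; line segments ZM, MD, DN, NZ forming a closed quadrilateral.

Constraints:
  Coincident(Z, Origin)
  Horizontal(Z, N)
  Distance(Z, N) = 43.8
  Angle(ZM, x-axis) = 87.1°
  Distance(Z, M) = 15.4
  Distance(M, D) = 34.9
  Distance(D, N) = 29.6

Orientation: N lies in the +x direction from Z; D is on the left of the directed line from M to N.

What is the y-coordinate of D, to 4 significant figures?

27.72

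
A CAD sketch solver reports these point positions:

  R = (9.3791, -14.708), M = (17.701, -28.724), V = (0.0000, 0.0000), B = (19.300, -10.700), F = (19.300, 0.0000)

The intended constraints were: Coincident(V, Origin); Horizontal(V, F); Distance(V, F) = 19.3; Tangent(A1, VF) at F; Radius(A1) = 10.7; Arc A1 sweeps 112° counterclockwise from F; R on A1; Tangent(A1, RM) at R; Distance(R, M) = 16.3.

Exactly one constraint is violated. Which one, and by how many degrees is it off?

Tangent(A1, RM) at R — off by 8.70°.

V = (0.00, 0.00) ✓; V.y = 0.00, F.y = 0.00 ✓; |VF| = 19.30 ✓; ∠(BF, FV) = 90.00° ✓; |BF| = 10.70 ✓; bearing(B→R) − bearing(B→F) = 112.0° ✓; |BR| = 10.70 ✓; ∠(BR, RM) = 81.30° ✗; |RM| = 16.30 ✓.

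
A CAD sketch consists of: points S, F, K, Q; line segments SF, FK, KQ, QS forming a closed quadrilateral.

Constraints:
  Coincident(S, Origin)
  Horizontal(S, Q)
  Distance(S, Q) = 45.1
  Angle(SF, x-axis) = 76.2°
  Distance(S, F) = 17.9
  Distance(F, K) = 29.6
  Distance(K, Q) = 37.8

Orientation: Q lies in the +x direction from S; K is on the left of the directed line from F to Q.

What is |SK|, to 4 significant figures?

44.56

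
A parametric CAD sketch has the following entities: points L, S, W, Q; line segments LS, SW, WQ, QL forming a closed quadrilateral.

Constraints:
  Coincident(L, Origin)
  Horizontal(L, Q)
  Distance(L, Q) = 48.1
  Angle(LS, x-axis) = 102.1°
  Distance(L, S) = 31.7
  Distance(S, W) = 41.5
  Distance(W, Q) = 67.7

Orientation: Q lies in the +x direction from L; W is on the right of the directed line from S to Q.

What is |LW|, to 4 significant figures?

20.90

L is at the origin; L and Q share the same y with |LQ| = 48.1 and Q in +x, so Q = (48.1, 0). LS runs at 102.1° with |LS| = 31.7, so S = (-6.645, 31.00). W is determined by |SW| = 41.5 and |WQ| = 67.7 together: it lies at the intersection of circle(S, 41.5) and circle(Q, 67.7). With |SQ| = 62.91, the foot of the radical line on SQ is 8.716 from S and the perpendicular offset is √(41.5² − 8.716²) = 40.57. Taking the right-of-SQ solution: W = (-19.05, -8.607).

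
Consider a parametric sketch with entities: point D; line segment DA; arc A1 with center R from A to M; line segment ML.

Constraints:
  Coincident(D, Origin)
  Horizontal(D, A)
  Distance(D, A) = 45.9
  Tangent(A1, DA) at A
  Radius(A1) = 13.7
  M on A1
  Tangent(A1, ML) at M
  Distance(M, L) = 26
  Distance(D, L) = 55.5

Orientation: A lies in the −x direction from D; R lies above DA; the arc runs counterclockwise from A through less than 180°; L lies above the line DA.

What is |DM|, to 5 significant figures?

36.118

D is at the origin; DA is horizontal with |DA| = 45.9 and A on the −x side, so A = (-45.900, 0.0000). The tangent condition forces RA to be normal to DA, so R = A + (0, 13.7) = (-45.900, 13.700). Since RM ⟂ ML (tangency), |RL| = √(13.7² + 26.0²) = 29.389 regardless of where M sits on A1. So L lies on both circle(D, 55.5) and circle(R, 29.389); the above-DA intersection is L = (-36.718, 41.617). M is the foot of the tangent from L: M = (-32.391, 15.980).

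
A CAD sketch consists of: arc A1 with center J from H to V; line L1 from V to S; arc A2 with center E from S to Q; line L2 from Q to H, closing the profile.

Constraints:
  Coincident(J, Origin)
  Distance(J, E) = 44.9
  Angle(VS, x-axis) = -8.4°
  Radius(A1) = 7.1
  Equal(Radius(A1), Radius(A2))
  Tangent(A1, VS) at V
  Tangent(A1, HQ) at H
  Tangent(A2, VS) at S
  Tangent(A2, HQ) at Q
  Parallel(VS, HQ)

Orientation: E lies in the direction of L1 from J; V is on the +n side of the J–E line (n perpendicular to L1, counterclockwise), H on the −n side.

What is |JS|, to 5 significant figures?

45.458

The slot axis is L1's direction at -8.4°, so u = (cos -8.4°, sin -8.4°) = (0.98927, -0.14608) and n = (−sin -8.4°, cos -8.4°) = (0.14608, 0.98927). J is at the origin and E lies 44.9 along u from J, so E = 44.9·u = (44.418, -6.5591). Tangency of A1 to both parallel lines with radius 7.1 puts V and H at J ± 7.1·n: V = (1.0372, 7.0238), H = (-1.0372, -7.0238). Equal radii place S and Q the same way about E: S = E + 7.1·n = (45.456, 0.46471), Q = E − 7.1·n = (43.381, -13.583). Then |JS| = |S − J| = 45.458.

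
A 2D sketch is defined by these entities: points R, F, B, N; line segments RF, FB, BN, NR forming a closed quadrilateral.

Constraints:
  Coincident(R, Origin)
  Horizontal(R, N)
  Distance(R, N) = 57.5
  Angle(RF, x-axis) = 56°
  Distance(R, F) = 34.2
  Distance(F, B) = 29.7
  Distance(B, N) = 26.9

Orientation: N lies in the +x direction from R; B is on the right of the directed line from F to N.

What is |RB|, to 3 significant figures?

30.6

Checks: |FB| = 29.70 ✓; |BN| = 26.90 ✓.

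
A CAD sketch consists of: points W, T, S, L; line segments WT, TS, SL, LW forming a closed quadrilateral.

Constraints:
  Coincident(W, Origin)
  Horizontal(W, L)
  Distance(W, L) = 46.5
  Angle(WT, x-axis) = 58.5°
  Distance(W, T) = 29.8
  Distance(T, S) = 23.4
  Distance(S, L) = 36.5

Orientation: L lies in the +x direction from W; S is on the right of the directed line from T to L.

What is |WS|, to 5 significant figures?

10.441

W is at the origin; WL is horizontal with |WL| = 46.5 and L in +x, so L = (46.5, 0). WT runs at 58.5° with |WT| = 29.8, so T = (15.570, 25.409). S is determined by |TS| = 23.4 and |SL| = 36.5 together: it lies at the intersection of circle(T, 23.4) and circle(L, 36.5). With |TL| = 40.028, the foot of the radical line on TL is 10.212 from T and the perpendicular offset is √(23.4² − 10.212²) = 21.054. Taking the right-of-TL solution: S = (10.097, 2.6578).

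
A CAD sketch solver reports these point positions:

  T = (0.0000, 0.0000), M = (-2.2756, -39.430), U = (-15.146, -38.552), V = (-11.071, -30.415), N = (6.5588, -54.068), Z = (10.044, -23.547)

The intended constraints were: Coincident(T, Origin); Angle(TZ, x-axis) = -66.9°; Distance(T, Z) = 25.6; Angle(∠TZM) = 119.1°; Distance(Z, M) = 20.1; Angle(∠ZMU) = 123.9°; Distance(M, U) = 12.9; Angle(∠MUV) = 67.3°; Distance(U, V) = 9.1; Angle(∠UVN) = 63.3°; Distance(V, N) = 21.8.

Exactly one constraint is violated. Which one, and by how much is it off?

Distance(V, N) = 21.8 — off by 7.70.

T = (0.00, 0.00) ✓; TZ at -66.90° ✓; |TZ| = 25.60 ✓; ∠TZM = 119.1° ✓; |ZM| = 20.10 ✓; ∠ZMU = 123.9° ✓; |MU| = 12.90 ✓; ∠MUV = 67.30° ✓; |UV| = 9.100 ✓; ∠UVN = 63.30° ✓; |VN| = 29.50 ✗.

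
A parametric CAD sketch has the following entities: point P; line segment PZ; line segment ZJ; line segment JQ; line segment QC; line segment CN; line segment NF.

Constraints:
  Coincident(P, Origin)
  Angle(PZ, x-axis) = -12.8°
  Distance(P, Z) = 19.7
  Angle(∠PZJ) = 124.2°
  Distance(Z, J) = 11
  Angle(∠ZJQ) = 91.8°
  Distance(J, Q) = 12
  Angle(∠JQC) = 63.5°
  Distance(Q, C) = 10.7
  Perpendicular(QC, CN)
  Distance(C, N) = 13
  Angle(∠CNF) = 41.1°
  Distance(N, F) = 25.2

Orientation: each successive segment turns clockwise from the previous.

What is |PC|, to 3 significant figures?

15.5

P is at the origin; PZ runs at -12.8° with length 19.7, so Z = (19.2, -4.36). ∠PZJ = 124.2° gives ZJ at -68.6° from the x-axis; with |ZJ| = 11.0, J = (23.2, -14.6). ∠ZJQ = 91.8° gives JQ at -157° from the x-axis; with |JQ| = 12.0, Q = (12.2, -19.3). ∠JQC = 63.5° gives QC at 86.7° from the x-axis; with |QC| = 10.7, C = (12.8, -8.65). Then |PC| = |C − P| = 15.5.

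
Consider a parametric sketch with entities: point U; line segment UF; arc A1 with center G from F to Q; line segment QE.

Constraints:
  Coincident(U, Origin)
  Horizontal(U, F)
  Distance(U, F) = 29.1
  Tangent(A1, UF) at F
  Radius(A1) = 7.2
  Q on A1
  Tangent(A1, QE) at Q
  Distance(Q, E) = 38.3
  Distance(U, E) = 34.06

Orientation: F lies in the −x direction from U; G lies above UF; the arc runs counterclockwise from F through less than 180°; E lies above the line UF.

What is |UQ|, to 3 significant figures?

23.5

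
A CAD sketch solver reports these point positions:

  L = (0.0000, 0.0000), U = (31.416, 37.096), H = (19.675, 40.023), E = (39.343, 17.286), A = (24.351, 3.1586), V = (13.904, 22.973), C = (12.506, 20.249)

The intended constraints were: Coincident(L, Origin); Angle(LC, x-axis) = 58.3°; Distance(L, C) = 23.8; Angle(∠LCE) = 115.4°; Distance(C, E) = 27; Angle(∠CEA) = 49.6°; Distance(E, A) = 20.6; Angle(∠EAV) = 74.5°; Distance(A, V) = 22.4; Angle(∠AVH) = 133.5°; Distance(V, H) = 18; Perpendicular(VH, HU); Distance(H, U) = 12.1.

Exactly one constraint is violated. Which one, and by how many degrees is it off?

Perpendicular(VH, HU) — off by 4.70°.

L = (0.00, 0.00) ✓; LC at 58.30° ✓; |LC| = 23.80 ✓; ∠LCE = 115.4° ✓; |CE| = 27.00 ✓; ∠CEA = 49.60° ✓; |EA| = 20.60 ✓; ∠EAV = 74.50° ✓; |AV| = 22.40 ✓; ∠AVH = 133.5° ✓; |VH| = 18.00 ✓; ∠(VH, HU) = 85.30° ✗; |HU| = 12.10 ✓.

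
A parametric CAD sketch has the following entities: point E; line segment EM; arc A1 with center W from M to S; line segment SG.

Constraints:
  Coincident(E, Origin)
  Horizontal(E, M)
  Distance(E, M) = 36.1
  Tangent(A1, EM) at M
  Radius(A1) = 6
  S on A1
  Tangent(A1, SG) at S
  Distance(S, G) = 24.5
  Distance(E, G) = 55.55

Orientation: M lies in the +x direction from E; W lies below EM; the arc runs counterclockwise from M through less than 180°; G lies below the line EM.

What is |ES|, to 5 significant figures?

33.125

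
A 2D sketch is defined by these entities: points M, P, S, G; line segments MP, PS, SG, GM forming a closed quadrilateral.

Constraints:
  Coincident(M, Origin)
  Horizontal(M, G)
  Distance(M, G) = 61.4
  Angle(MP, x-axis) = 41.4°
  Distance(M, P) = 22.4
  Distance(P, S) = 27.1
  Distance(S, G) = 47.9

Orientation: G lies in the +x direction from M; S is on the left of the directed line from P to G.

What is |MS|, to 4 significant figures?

49.05

Checks: |PS| = 27.10 ✓; |SG| = 47.90 ✓.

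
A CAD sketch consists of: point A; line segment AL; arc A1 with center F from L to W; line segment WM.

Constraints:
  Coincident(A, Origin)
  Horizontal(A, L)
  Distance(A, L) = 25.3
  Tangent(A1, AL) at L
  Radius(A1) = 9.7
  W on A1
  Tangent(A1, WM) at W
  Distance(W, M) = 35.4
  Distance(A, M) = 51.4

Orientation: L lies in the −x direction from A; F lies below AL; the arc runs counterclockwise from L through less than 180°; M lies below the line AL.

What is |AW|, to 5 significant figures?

36.795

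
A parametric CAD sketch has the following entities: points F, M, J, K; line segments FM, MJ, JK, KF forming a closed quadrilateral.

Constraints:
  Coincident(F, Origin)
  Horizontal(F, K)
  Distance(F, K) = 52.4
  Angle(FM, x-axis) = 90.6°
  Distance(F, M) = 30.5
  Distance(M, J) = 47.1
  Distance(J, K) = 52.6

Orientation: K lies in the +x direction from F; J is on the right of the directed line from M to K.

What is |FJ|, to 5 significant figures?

16.702

Checks: |MJ| = 47.10 ✓; |JK| = 52.60 ✓.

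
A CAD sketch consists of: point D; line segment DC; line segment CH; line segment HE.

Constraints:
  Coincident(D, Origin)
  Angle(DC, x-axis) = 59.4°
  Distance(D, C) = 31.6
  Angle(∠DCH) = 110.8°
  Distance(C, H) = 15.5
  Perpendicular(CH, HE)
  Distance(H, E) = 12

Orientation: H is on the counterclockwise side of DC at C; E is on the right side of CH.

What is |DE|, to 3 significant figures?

49.4

D is at the origin; DC runs at 59.4° with length 31.6, so C = 31.6·(cos 59.4°, sin 59.4°) = (16.1, 27.2). ∠DCH = 110.8°, so CH runs at 59.4° + (180° − 110.8°) = 129° from the x-axis; with |CH| = 15.5, H = C + 15.5·(cos 129°, sin 129°) = (6.42, 39.3). CH is perpendicular to HE; with |HE| = 12.0 on the right of CH, E = H + 12.0·(0.782, 0.624) = (15.8, 46.8). Then |DE| = |E − D| = 49.4.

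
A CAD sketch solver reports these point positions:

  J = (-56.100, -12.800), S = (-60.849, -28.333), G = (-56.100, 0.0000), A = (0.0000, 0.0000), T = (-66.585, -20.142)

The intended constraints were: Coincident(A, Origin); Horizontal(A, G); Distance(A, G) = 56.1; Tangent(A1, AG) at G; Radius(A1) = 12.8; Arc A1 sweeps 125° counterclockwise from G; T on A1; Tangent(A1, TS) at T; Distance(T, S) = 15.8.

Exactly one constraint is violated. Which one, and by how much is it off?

Distance(T, S) = 15.8 — off by 5.80.

A = (0.00, 0.00) ✓; A.y = 0.00, G.y = 0.00 ✓; |AG| = 56.10 ✓; ∠(JG, GA) = 90.00° ✓; |JG| = 12.80 ✓; bearing(J→T) − bearing(J→G) = 125.0° ✓; |JT| = 12.80 ✓; ∠(JT, TS) = 90.00° ✓; |TS| = 10.00 ✗.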